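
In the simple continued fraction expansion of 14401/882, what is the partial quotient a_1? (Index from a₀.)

3

14401 = 16·882 + 289   →  a_0 = 16
882 = 3·289 + 15   →  a_1 = 3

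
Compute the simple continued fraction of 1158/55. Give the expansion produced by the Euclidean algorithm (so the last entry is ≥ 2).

1158 = 21×55 + 3
55 = 18×3 + 1
3 = 3×1 + 0  (stop)
So 1158/55 = [21; 18, 3].

[21; 18, 3]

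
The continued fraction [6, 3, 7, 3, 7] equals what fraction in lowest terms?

Fold from the inside: start with 7/1.
  3 + 1/7 = 22/7
  7 + 7/22 = 161/22
  3 + 22/161 = 505/161
  6 + 161/505 = 3191/505

3191/505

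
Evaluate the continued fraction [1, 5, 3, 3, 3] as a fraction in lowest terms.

208/175

Using pₖ = aₖpₖ₋₁ + pₖ₋₂ and qₖ = aₖqₖ₋₁ + qₖ₋₂:
  k=0: a=1, p=1, q=1
  k=1: a=5, p=6, q=5
  k=2: a=3, p=19, q=16
  k=3: a=3, p=63, q=53
  k=4: a=3, p=208, q=175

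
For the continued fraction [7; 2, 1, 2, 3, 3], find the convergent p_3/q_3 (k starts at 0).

59/8

Using pₖ = aₖpₖ₋₁ + pₖ₋₂, qₖ = aₖqₖ₋₁ + qₖ₋₂ (with p₋₁=1, p₋₂=0, q₋₁=0, q₋₂=1):
  k=0: a=7, p=7, q=1
  k=1: a=2, p=15, q=2
  k=2: a=1, p=22, q=3
  k=3: a=2, p=59, q=8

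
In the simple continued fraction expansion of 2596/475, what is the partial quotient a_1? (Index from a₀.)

2596 = 5·475 + 221   →  a_0 = 5
475 = 2·221 + 33   →  a_1 = 2

2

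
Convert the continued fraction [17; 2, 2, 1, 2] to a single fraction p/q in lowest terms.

Using pₖ = aₖpₖ₋₁ + pₖ₋₂ and qₖ = aₖqₖ₋₁ + qₖ₋₂:
  k=0: a=17, p=17, q=1
  k=1: a=2, p=35, q=2
  k=2: a=2, p=87, q=5
  k=3: a=1, p=122, q=7
  k=4: a=2, p=331, q=19

331/19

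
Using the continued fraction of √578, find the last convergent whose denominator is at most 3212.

√578 = [24; 24, 48, …] (period length 2).
Convergents:
  p_0/q_0 = 24/1
  p_1/q_1 = 577/24
  p_2/q_2 = 27720/1153
  p_3/q_3 = 665857/27696
q_2 = 1153 ≤ 3212 < 27696 = q_3, so the answer is 27720/1153.

27720/1153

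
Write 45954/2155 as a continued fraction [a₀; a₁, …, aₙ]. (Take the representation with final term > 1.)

45954 = 21·2155 + 699
2155 = 3·699 + 58
699 = 12·58 + 3
58 = 19·3 + 1
3 = 3·1 + 0  (stop)
So 45954/2155 = [21; 3, 12, 19, 3].

[21; 3, 12, 19, 3]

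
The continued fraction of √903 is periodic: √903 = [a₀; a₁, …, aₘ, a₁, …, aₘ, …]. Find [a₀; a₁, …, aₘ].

[30; 20, 60]

a₀ = ⌊√903⌋ = 30.
With m₀=0, d₀=1 and mₖ₊₁ = dₖaₖ − mₖ, dₖ₊₁ = (n − mₖ₊₁²)/dₖ, aₖ₊₁ = ⌊(a₀+mₖ₊₁)/dₖ₊₁⌋:
  k=1: m=30, d=3, a=20
  k=2: m=30, d=1, a=60
d=1 and a=2a₀=60 at k=2, so the next step gives (m, d) = (30, 3) again — its k=1 value — and the period has length 2.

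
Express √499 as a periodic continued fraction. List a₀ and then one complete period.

[22; 2, 1, 21, 1, 2, 44]

a₀ = ⌊√499⌋ = 22.
With m₀=0, d₀=1 and mₖ₊₁ = dₖaₖ − mₖ, dₖ₊₁ = (n − mₖ₊₁²)/dₖ, aₖ₊₁ = ⌊(a₀+mₖ₊₁)/dₖ₊₁⌋:
  k=1: m=22, d=15, a=2
  k=2: m=8, d=29, a=1
  k=3: m=21, d=2, a=21
  k=4: m=21, d=29, a=1
  k=5: m=8, d=15, a=2
  k=6: m=22, d=1, a=44
d=1 and a=2a₀=44 at k=6, so the next step gives (m, d) = (22, 15) again — its k=1 value — and the period has length 6.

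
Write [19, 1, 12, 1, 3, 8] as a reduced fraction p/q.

9047/454

Fold from the inside: start with 8/1.
  3 + 1/8 = 25/8
  1 + 8/25 = 33/25
  12 + 25/33 = 421/33
  1 + 33/421 = 454/421
  19 + 421/454 = 9047/454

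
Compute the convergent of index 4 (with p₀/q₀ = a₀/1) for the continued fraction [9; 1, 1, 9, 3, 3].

Using pₖ = aₖpₖ₋₁ + pₖ₋₂, qₖ = aₖqₖ₋₁ + qₖ₋₂ (with p₋₁=1, p₋₂=0, q₋₁=0, q₋₂=1):
  k=0: a=9, p=9, q=1
  k=1: a=1, p=10, q=1
  k=2: a=1, p=19, q=2
  k=3: a=9, p=181, q=19
  k=4: a=3, p=562, q=59

562/59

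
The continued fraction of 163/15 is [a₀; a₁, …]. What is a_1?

163 = 10·15 + 13   →  a_0 = 10
15 = 1·13 + 2   →  a_1 = 1

1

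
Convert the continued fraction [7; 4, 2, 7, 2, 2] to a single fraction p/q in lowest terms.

Using pₖ = aₖpₖ₋₁ + pₖ₋₂ and qₖ = aₖqₖ₋₁ + qₖ₋₂:
  k=0: a=7, p=7, q=1
  k=1: a=4, p=29, q=4
  k=2: a=2, p=65, q=9
  k=3: a=7, p=484, q=67
  k=4: a=2, p=1033, q=143
  k=5: a=2, p=2550, q=353

2550/353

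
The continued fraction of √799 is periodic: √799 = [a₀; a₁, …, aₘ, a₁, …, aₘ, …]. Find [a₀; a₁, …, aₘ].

a₀ = ⌊√799⌋ = 28.
With m₀=0, d₀=1 and mₖ₊₁ = dₖaₖ − mₖ, dₖ₊₁ = (n − mₖ₊₁²)/dₖ, aₖ₊₁ = ⌊(a₀+mₖ₊₁)/dₖ₊₁⌋:
  k=1: m=28, d=15, a=3
  k=2: m=17, d=34, a=1
  k=3: m=17, d=15, a=3
  k=4: m=28, d=1, a=56
d=1 and a=2a₀=56 at k=4, so the next step gives (m, d) = (28, 15) again — its k=1 value — and the period has length 4.

[28; 3, 1, 3, 56]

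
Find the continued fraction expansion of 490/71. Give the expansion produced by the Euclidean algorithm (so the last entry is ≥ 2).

[6; 1, 9, 7]

490 = 6·71 + 64
71 = 1·64 + 7
64 = 9·7 + 1
7 = 7·1 + 0  (stop)
So 490/71 = [6; 1, 9, 7].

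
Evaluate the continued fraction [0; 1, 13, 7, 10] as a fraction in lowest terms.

Fold from the inside: start with 10/1.
  7 + 1/10 = 71/10
  13 + 10/71 = 933/71
  1 + 71/933 = 1004/933
  0 + 933/1004 = 933/1004

933/1004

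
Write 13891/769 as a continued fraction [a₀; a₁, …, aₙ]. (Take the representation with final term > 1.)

13891 = 18·769 + 49
769 = 15·49 + 34
49 = 1·34 + 15
34 = 2·15 + 4
15 = 3·4 + 3
4 = 1·3 + 1
3 = 3·1 + 0  (stop)
So 13891/769 = [18; 15, 1, 2, 3, 1, 3].

[18; 15, 1, 2, 3, 1, 3]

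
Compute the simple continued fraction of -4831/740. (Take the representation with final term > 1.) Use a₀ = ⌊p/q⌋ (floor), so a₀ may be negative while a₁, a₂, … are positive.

[-7; 2, 8, 3, 4, 3]

-4831 = -7*740 + 349
740 = 2*349 + 42
349 = 8*42 + 13
42 = 3*13 + 3
13 = 4*3 + 1
3 = 3*1 + 0  (stop)
So -4831/740 = [-7; 2, 8, 3, 4, 3].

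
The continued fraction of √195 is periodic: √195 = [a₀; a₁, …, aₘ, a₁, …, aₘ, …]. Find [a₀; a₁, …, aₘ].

a₀ = ⌊√195⌋ = 13.

[13; 1, 26]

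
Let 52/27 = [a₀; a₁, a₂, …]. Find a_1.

52 = 1·27 + 25   →  a_0 = 1
27 = 1·25 + 2   →  a_1 = 1

1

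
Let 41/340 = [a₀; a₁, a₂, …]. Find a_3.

41 = 0·340 + 41   →  a_0 = 0
340 = 8·41 + 12   →  a_1 = 8
41 = 3·12 + 5   →  a_2 = 3
12 = 2·5 + 2   →  a_3 = 2

2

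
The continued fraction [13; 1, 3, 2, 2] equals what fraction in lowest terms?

303/22

Using pₖ = aₖpₖ₋₁ + pₖ₋₂ and qₖ = aₖqₖ₋₁ + qₖ₋₂:
  k=0: a=13, p=13, q=1
  k=1: a=1, p=14, q=1
  k=2: a=3, p=55, q=4
  k=3: a=2, p=124, q=9
  k=4: a=2, p=303, q=22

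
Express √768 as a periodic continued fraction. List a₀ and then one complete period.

a₀ = ⌊√768⌋ = 27.
With m₀=0, d₀=1 and mₖ₊₁ = dₖaₖ − mₖ, dₖ₊₁ = (n − mₖ₊₁²)/dₖ, aₖ₊₁ = ⌊(a₀+mₖ₊₁)/dₖ₊₁⌋:
  k=1: m=27, d=39, a=1
  k=2: m=12, d=16, a=2
  k=3: m=20, d=23, a=2
  k=4: m=26, d=4, a=13
  k=5: m=26, d=23, a=2
  k=6: m=20, d=16, a=2
  k=7: m=12, d=39, a=1
  k=8: m=27, d=1, a=54
d=1 and a=2a₀=54 at k=8, so the next step gives (m, d) = (27, 39) again — its k=1 value — and the period has length 8.

[27; 1, 2, 2, 13, 2, 2, 1, 54]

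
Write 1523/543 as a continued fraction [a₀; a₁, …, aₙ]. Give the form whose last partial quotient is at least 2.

[2; 1, 4, 8, 6, 2]

1523 = 2*543 + 437
543 = 1*437 + 106
437 = 4*106 + 13
106 = 8*13 + 2
13 = 6*2 + 1
2 = 2*1 + 0  (stop)
So 1523/543 = [2; 1, 4, 8, 6, 2].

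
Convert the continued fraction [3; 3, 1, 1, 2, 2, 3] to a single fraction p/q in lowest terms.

482/147

Fold from the inside: start with 3/1.
  2 + 1/3 = 7/3
  2 + 3/7 = 17/7
  1 + 7/17 = 24/17
  1 + 17/24 = 41/24
  3 + 24/41 = 147/41
  3 + 41/147 = 482/147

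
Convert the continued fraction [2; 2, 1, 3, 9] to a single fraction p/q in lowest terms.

Fold from the inside: start with 9/1.
  3 + 1/9 = 28/9
  1 + 9/28 = 37/28
  2 + 28/37 = 102/37
  2 + 37/102 = 241/102

241/102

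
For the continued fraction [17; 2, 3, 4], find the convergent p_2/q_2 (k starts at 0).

122/7

Using pₖ = aₖpₖ₋₁ + pₖ₋₂, qₖ = aₖqₖ₋₁ + qₖ₋₂ (with p₋₁=1, p₋₂=0, q₋₁=0, q₋₂=1):
  k=0: a=17, p=17, q=1
  k=1: a=2, p=35, q=2
  k=2: a=3, p=122, q=7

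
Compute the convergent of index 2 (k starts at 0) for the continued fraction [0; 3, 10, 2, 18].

Using pₖ = aₖpₖ₋₁ + pₖ₋₂, qₖ = aₖqₖ₋₁ + qₖ₋₂ (with p₋₁=1, p₋₂=0, q₋₁=0, q₋₂=1):
  k=0: a=0, p=0, q=1
  k=1: a=3, p=1, q=3
  k=2: a=10, p=10, q=31

10/31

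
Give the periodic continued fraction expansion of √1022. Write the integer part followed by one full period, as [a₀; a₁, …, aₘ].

[31; 1, 30, 1, 62]

a₀ = ⌊√1022⌋ = 31.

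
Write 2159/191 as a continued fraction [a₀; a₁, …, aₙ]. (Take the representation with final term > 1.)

[11; 3, 3, 2, 2, 3]

2159 = 11*191 + 58
191 = 3*58 + 17
58 = 3*17 + 7
17 = 2*7 + 3
7 = 2*3 + 1
3 = 3*1 + 0  (stop)
So 2159/191 = [11; 3, 3, 2, 2, 3].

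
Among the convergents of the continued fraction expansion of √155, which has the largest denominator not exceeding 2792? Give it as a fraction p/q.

√155 = [12; 2, 4, 2, 24, …] (period length 4).
Convergents:
  p_0/q_0 = 12/1
  p_1/q_1 = 25/2
  p_2/q_2 = 112/9
  p_3/q_3 = 249/20
  p_4/q_4 = 6088/489
  p_5/q_5 = 12425/998
  p_6/q_6 = 55788/4481
q_5 = 998 ≤ 2792 < 4481 = q_6, so the answer is 12425/998.

12425/998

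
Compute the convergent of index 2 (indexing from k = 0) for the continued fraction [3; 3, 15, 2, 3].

153/46

Using pₖ = aₖpₖ₋₁ + pₖ₋₂, qₖ = aₖqₖ₋₁ + qₖ₋₂ (with p₋₁=1, p₋₂=0, q₋₁=0, q₋₂=1):
  k=0: a=3, p=3, q=1
  k=1: a=3, p=10, q=3
  k=2: a=15, p=153, q=46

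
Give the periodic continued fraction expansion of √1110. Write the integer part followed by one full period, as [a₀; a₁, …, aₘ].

a₀ = ⌊√1110⌋ = 33.
With m₀=0, d₀=1 and mₖ₊₁ = dₖaₖ − mₖ, dₖ₊₁ = (n − mₖ₊₁²)/dₖ, aₖ₊₁ = ⌊(a₀+mₖ₊₁)/dₖ₊₁⌋:
  k=1: m=33, d=21, a=3
  k=2: m=30, d=10, a=6
  k=3: m=30, d=21, a=3
  k=4: m=33, d=1, a=66
d=1 and a=2a₀=66 at k=4, so the next step gives (m, d) = (33, 21) again — its k=1 value — and the period has length 4.

[33; 3, 6, 3, 66]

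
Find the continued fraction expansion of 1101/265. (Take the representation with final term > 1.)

1101 = 4*265 + 41
265 = 6*41 + 19
41 = 2*19 + 3
19 = 6*3 + 1
3 = 3*1 + 0  (stop)
So 1101/265 = [4; 6, 2, 6, 3].

[4; 6, 2, 6, 3]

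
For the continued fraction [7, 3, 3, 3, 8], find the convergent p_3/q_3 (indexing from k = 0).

241/33

Using pₖ = aₖpₖ₋₁ + pₖ₋₂, qₖ = aₖqₖ₋₁ + qₖ₋₂ (with p₋₁=1, p₋₂=0, q₋₁=0, q₋₂=1):
  k=0: a=7, p=7, q=1
  k=1: a=3, p=22, q=3
  k=2: a=3, p=73, q=10
  k=3: a=3, p=241, q=33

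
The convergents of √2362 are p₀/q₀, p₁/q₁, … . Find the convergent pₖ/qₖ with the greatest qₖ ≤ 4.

√2362 = [48; 1, 1, 1, 1, 96, …] (period length 5).
Convergents:
  p_0/q_0 = 48/1
  p_1/q_1 = 49/1
  p_2/q_2 = 97/2
  p_3/q_3 = 146/3
  p_4/q_4 = 243/5
q_3 = 3 ≤ 4 < 5 = q_4, so the answer is 146/3.

146/3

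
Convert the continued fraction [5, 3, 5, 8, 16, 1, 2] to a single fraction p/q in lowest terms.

Using pₖ = aₖpₖ₋₁ + pₖ₋₂ and qₖ = aₖqₖ₋₁ + qₖ₋₂:
  k=0: a=5, p=5, q=1
  k=1: a=3, p=16, q=3
  k=2: a=5, p=85, q=16
  k=3: a=8, p=696, q=131
  k=4: a=16, p=11221, q=2112
  k=5: a=1, p=11917, q=2243
  k=6: a=2, p=35055, q=6598

35055/6598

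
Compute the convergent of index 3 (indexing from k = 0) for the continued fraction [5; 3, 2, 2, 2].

Using pₖ = aₖpₖ₋₁ + pₖ₋₂, qₖ = aₖqₖ₋₁ + qₖ₋₂ (with p₋₁=1, p₋₂=0, q₋₁=0, q₋₂=1):
  k=0: a=5, p=5, q=1
  k=1: a=3, p=16, q=3
  k=2: a=2, p=37, q=7
  k=3: a=2, p=90, q=17

90/17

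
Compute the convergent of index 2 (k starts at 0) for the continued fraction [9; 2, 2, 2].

Using pₖ = aₖpₖ₋₁ + pₖ₋₂, qₖ = aₖqₖ₋₁ + qₖ₋₂ (with p₋₁=1, p₋₂=0, q₋₁=0, q₋₂=1):
  k=0: a=9, p=9, q=1
  k=1: a=2, p=19, q=2
  k=2: a=2, p=47, q=5

47/5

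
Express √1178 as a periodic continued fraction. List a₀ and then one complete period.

[34; 3, 9, 2, 9, 3, 68]

a₀ = ⌊√1178⌋ = 34.
With m₀=0, d₀=1 and mₖ₊₁ = dₖaₖ − mₖ, dₖ₊₁ = (n − mₖ₊₁²)/dₖ, aₖ₊₁ = ⌊(a₀+mₖ₊₁)/dₖ₊₁⌋:
  k=1: m=34, d=22, a=3
  k=2: m=32, d=7, a=9
  k=3: m=31, d=31, a=2
  k=4: m=31, d=7, a=9
  k=5: m=32, d=22, a=3
  k=6: m=34, d=1, a=68
d=1 and a=2a₀=68 at k=6, so the next step gives (m, d) = (34, 22) again — its k=1 value — and the period has length 6.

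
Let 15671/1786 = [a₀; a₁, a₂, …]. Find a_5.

15671 = 8·1786 + 1383   →  a_0 = 8
1786 = 1·1383 + 403   →  a_1 = 1
1383 = 3·403 + 174   →  a_2 = 3
403 = 2·174 + 55   →  a_3 = 2
174 = 3·55 + 9   →  a_4 = 3
55 = 6·9 + 1   →  a_5 = 6

6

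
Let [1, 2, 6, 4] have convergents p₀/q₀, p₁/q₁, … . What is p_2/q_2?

19/13

Using pₖ = aₖpₖ₋₁ + pₖ₋₂, qₖ = aₖqₖ₋₁ + qₖ₋₂ (with p₋₁=1, p₋₂=0, q₋₁=0, q₋₂=1):
  k=0: a=1, p=1, q=1
  k=1: a=2, p=3, q=2
  k=2: a=6, p=19, q=13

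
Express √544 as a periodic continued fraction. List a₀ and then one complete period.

[23; 3, 11, 3, 46]

a₀ = ⌊√544⌋ = 23.
With m₀=0, d₀=1 and mₖ₊₁ = dₖaₖ − mₖ, dₖ₊₁ = (n − mₖ₊₁²)/dₖ, aₖ₊₁ = ⌊(a₀+mₖ₊₁)/dₖ₊₁⌋:
  k=1: m=23, d=15, a=3
  k=2: m=22, d=4, a=11
  k=3: m=22, d=15, a=3
  k=4: m=23, d=1, a=46
d=1 and a=2a₀=46 at k=4, so the next step gives (m, d) = (23, 15) again — its k=1 value — and the period has length 4.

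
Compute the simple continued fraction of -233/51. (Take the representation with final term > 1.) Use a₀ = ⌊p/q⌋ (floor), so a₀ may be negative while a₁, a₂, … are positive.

-233 = -5·51 + 22
51 = 2·22 + 7
22 = 3·7 + 1
7 = 7·1 + 0  (stop)
So -233/51 = [-5; 2, 3, 7].

[-5; 2, 3, 7]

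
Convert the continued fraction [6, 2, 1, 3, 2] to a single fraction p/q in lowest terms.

Using pₖ = aₖpₖ₋₁ + pₖ₋₂ and qₖ = aₖqₖ₋₁ + qₖ₋₂:
  k=0: a=6, p=6, q=1
  k=1: a=2, p=13, q=2
  k=2: a=1, p=19, q=3
  k=3: a=3, p=70, q=11
  k=4: a=2, p=159, q=25

159/25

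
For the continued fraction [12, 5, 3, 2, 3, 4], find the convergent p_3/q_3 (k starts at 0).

Using pₖ = aₖpₖ₋₁ + pₖ₋₂, qₖ = aₖqₖ₋₁ + qₖ₋₂ (with p₋₁=1, p₋₂=0, q₋₁=0, q₋₂=1):
  k=0: a=12, p=12, q=1
  k=1: a=5, p=61, q=5
  k=2: a=3, p=195, q=16
  k=3: a=2, p=451, q=37

451/37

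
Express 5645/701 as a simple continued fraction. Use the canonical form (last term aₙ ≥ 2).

5645 = 8·701 + 37
701 = 18·37 + 35
37 = 1·35 + 2
35 = 17·2 + 1
2 = 2·1 + 0  (stop)
So 5645/701 = [8; 18, 1, 17, 2].

[8; 18, 1, 17, 2]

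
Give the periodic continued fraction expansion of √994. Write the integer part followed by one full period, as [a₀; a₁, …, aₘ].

a₀ = ⌊√994⌋ = 31.
With m₀=0, d₀=1 and mₖ₊₁ = dₖaₖ − mₖ, dₖ₊₁ = (n − mₖ₊₁²)/dₖ, aₖ₊₁ = ⌊(a₀+mₖ₊₁)/dₖ₊₁⌋:
  k=1: m=31, d=33, a=1
  k=2: m=2, d=30, a=1
  k=3: m=28, d=7, a=8
  k=4: m=28, d=30, a=1
  k=5: m=2, d=33, a=1
  k=6: m=31, d=1, a=62
d=1 and a=2a₀=62 at k=6, so the next step gives (m, d) = (31, 33) again — its k=1 value — and the period has length 6.

[31; 1, 1, 8, 1, 1, 62]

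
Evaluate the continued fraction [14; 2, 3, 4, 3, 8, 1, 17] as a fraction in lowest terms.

233194/16157

Fold from the inside: start with 17/1.
  1 + 1/17 = 18/17
  8 + 17/18 = 161/18
  3 + 18/161 = 501/161
  4 + 161/501 = 2165/501
  3 + 501/2165 = 6996/2165
  2 + 2165/6996 = 16157/6996
  14 + 6996/16157 = 233194/16157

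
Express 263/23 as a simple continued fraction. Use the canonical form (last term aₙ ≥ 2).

263 = 11·23 + 10
23 = 2·10 + 3
10 = 3·3 + 1
3 = 3·1 + 0  (stop)
So 263/23 = [11; 2, 3, 3].

[11; 2, 3, 3]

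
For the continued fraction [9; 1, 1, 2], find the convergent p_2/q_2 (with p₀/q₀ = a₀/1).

19/2

Using pₖ = aₖpₖ₋₁ + pₖ₋₂, qₖ = aₖqₖ₋₁ + qₖ₋₂ (with p₋₁=1, p₋₂=0, q₋₁=0, q₋₂=1):
  k=0: a=9, p=9, q=1
  k=1: a=1, p=10, q=1
  k=2: a=1, p=19, q=2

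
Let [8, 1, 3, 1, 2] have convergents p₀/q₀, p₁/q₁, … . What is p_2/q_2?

Using pₖ = aₖpₖ₋₁ + pₖ₋₂, qₖ = aₖqₖ₋₁ + qₖ₋₂ (with p₋₁=1, p₋₂=0, q₋₁=0, q₋₂=1):
  k=0: a=8, p=8, q=1
  k=1: a=1, p=9, q=1
  k=2: a=3, p=35, q=4

35/4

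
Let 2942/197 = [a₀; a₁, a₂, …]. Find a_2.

2942 = 14·197 + 184   →  a_0 = 14
197 = 1·184 + 13   →  a_1 = 1
184 = 14·13 + 2   →  a_2 = 14

14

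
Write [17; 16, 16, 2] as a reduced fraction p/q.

Fold from the inside: start with 2/1.
  16 + 1/2 = 33/2
  16 + 2/33 = 530/33
  17 + 33/530 = 9043/530

9043/530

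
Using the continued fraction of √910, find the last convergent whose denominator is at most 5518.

65521/2172

√910 = [30; 6, 60, …] (period length 2).
Convergents:
  p_0/q_0 = 30/1
  p_1/q_1 = 181/6
  p_2/q_2 = 10890/361
  p_3/q_3 = 65521/2172
  p_4/q_4 = 3942150/130681
q_3 = 2172 ≤ 5518 < 130681 = q_4, so the answer is 65521/2172.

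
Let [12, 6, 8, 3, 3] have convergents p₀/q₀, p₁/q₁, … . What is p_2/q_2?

Using pₖ = aₖpₖ₋₁ + pₖ₋₂, qₖ = aₖqₖ₋₁ + qₖ₋₂ (with p₋₁=1, p₋₂=0, q₋₁=0, q₋₂=1):
  k=0: a=12, p=12, q=1
  k=1: a=6, p=73, q=6
  k=2: a=8, p=596, q=49

596/49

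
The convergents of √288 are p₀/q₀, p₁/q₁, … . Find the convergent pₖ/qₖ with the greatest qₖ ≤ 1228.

19601/1155

√288 = [16; 1, 32, …] (period length 2).
Convergents:
  p_0/q_0 = 16/1
  p_1/q_1 = 17/1
  p_2/q_2 = 560/33
  p_3/q_3 = 577/34
  p_4/q_4 = 19024/1121
  p_5/q_5 = 19601/1155
  p_6/q_6 = 646256/38081
q_5 = 1155 ≤ 1228 < 38081 = q_6, so the answer is 19601/1155.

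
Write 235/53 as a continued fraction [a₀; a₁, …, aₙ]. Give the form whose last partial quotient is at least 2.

[4; 2, 3, 3, 2]

235 = 4*53 + 23
53 = 2*23 + 7
23 = 3*7 + 2
7 = 3*2 + 1
2 = 2*1 + 0  (stop)
So 235/53 = [4; 2, 3, 3, 2].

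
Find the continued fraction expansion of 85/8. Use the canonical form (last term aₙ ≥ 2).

85 = 10*8 + 5
8 = 1*5 + 3
5 = 1*3 + 2
3 = 1*2 + 1
2 = 2*1 + 0  (stop)
So 85/8 = [10; 1, 1, 1, 2].

[10; 1, 1, 1, 2]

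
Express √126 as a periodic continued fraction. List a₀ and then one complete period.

[11; 4, 2, 4, 22]

a₀ = ⌊√126⌋ = 11.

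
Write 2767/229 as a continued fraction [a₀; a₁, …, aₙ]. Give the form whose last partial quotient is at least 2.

[12; 12, 19]

2767 = 12*229 + 19
229 = 12*19 + 1
19 = 19*1 + 0  (stop)
So 2767/229 = [12; 12, 19].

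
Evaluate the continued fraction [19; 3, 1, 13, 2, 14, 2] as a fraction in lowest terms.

65773/3416

Fold from the inside: start with 2/1.
  14 + 1/2 = 29/2
  2 + 2/29 = 60/29
  13 + 29/60 = 809/60
  1 + 60/809 = 869/809
  3 + 809/869 = 3416/869
  19 + 869/3416 = 65773/3416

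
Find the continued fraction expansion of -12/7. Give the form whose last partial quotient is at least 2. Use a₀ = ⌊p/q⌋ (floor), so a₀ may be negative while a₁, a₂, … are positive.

[-2; 3, 2]

-12 = -2·7 + 2
7 = 3·2 + 1
2 = 2·1 + 0  (stop)
So -12/7 = [-2; 3, 2].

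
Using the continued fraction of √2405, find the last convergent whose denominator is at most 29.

√2405 = [49; 24, 1, 1, 24, 98, …] (period length 5).
Convergents:
  p_0/q_0 = 49/1
  p_1/q_1 = 1177/24
  p_2/q_2 = 1226/25
  p_3/q_3 = 2403/49
q_2 = 25 ≤ 29 < 49 = q_3, so the answer is 1226/25.

1226/25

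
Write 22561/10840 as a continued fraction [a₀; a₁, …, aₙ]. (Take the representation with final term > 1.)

22561 = 2·10840 + 881
10840 = 12·881 + 268
881 = 3·268 + 77
268 = 3·77 + 37
77 = 2·37 + 3
37 = 12·3 + 1
3 = 3·1 + 0  (stop)
So 22561/10840 = [2; 12, 3, 3, 2, 12, 3].

[2; 12, 3, 3, 2, 12, 3]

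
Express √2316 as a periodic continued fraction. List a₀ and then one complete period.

a₀ = ⌊√2316⌋ = 48.

[48; 8, 96]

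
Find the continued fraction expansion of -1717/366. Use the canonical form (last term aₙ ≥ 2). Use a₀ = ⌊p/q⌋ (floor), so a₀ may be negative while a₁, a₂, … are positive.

[-5; 3, 4, 5, 2, 2]

-1717 = -5·366 + 113
366 = 3·113 + 27
113 = 4·27 + 5
27 = 5·5 + 2
5 = 2·2 + 1
2 = 2·1 + 0  (stop)
So -1717/366 = [-5; 3, 4, 5, 2, 2].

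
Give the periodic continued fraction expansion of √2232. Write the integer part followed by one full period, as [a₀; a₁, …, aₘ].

a₀ = ⌊√2232⌋ = 47.
With m₀=0, d₀=1 and mₖ₊₁ = dₖaₖ − mₖ, dₖ₊₁ = (n − mₖ₊₁²)/dₖ, aₖ₊₁ = ⌊(a₀+mₖ₊₁)/dₖ₊₁⌋:
  k=1: m=47, d=23, a=4
  k=2: m=45, d=9, a=10
  k=3: m=45, d=23, a=4
  k=4: m=47, d=1, a=94
d=1 and a=2a₀=94 at k=4, so the next step gives (m, d) = (47, 23) again — its k=1 value — and the period has length 4.

[47; 4, 10, 4, 94]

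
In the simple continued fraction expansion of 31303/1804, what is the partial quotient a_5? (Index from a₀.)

31303 = 17·1804 + 635   →  a_0 = 17
1804 = 2·635 + 534   →  a_1 = 2
635 = 1·534 + 101   →  a_2 = 1
534 = 5·101 + 29   →  a_3 = 5
101 = 3·29 + 14   →  a_4 = 3
29 = 2·14 + 1   →  a_5 = 2

2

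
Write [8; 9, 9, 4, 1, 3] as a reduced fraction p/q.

Fold from the inside: start with 3/1.
  1 + 1/3 = 4/3
  4 + 3/4 = 19/4
  9 + 4/19 = 175/19
  9 + 19/175 = 1594/175
  8 + 175/1594 = 12927/1594

12927/1594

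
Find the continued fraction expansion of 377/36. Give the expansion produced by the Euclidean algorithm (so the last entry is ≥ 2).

[10; 2, 8, 2]

377 = 10*36 + 17
36 = 2*17 + 2
17 = 8*2 + 1
2 = 2*1 + 0  (stop)
So 377/36 = [10; 2, 8, 2].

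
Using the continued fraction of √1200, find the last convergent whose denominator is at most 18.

√1200 = [34; 1, 1, 1, 3, 1, 1, 1, 68, …] (period length 8).
Convergents:
  p_0/q_0 = 34/1
  p_1/q_1 = 35/1
  p_2/q_2 = 69/2
  p_3/q_3 = 104/3
  p_4/q_4 = 381/11
  p_5/q_5 = 485/14
  p_6/q_6 = 866/25
q_5 = 14 ≤ 18 < 25 = q_6, so the answer is 485/14.

485/14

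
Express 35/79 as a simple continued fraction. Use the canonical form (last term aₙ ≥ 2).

35 = 0×79 + 35
79 = 2×35 + 9
35 = 3×9 + 8
9 = 1×8 + 1
8 = 8×1 + 0  (stop)
So 35/79 = [0; 2, 3, 1, 8].

[0; 2, 3, 1, 8]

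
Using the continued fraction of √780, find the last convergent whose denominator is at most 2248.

21868/783

√780 = [27; 1, 12, 1, 54, …] (period length 4).
Convergents:
  p_0/q_0 = 27/1
  p_1/q_1 = 28/1
  p_2/q_2 = 363/13
  p_3/q_3 = 391/14
  p_4/q_4 = 21477/769
  p_5/q_5 = 21868/783
  p_6/q_6 = 283893/10165
q_5 = 783 ≤ 2248 < 10165 = q_6, so the answer is 21868/783.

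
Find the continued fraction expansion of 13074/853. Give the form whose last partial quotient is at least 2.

13074 = 15·853 + 279
853 = 3·279 + 16
279 = 17·16 + 7
16 = 2·7 + 2
7 = 3·2 + 1
2 = 2·1 + 0  (stop)
So 13074/853 = [15; 3, 17, 2, 3, 2].

[15; 3, 17, 2, 3, 2]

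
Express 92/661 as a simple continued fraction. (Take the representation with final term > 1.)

92 = 0*661 + 92
661 = 7*92 + 17
92 = 5*17 + 7
17 = 2*7 + 3
7 = 2*3 + 1
3 = 3*1 + 0  (stop)
So 92/661 = [0; 7, 5, 2, 2, 3].

[0; 7, 5, 2, 2, 3]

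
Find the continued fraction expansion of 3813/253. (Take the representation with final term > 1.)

3813 = 15×253 + 18
253 = 14×18 + 1
18 = 18×1 + 0  (stop)
So 3813/253 = [15; 14, 18].

[15; 14, 18]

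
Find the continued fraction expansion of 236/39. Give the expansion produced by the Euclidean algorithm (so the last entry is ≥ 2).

236 = 6×39 + 2
39 = 19×2 + 1
2 = 2×1 + 0  (stop)
So 236/39 = [6; 19, 2].

[6; 19, 2]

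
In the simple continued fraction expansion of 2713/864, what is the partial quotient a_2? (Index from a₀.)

2713 = 3·864 + 121   →  a_0 = 3
864 = 7·121 + 17   →  a_1 = 7
121 = 7·17 + 2   →  a_2 = 7

7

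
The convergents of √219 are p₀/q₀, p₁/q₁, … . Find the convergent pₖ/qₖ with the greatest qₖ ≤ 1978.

√219 = [14; 1, 3, 1, 28, …] (period length 4).
Convergents:
  p_0/q_0 = 14/1
  p_1/q_1 = 15/1
  p_2/q_2 = 59/4
  p_3/q_3 = 74/5
  p_4/q_4 = 2131/144
  p_5/q_5 = 2205/149
  p_6/q_6 = 8746/591
  p_7/q_7 = 10951/740
  p_8/q_8 = 315374/21311
q_7 = 740 ≤ 1978 < 21311 = q_8, so the answer is 10951/740.

10951/740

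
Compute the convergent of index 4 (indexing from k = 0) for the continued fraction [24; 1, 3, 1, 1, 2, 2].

Using pₖ = aₖpₖ₋₁ + pₖ₋₂, qₖ = aₖqₖ₋₁ + qₖ₋₂ (with p₋₁=1, p₋₂=0, q₋₁=0, q₋₂=1):
  k=0: a=24, p=24, q=1
  k=1: a=1, p=25, q=1
  k=2: a=3, p=99, q=4
  k=3: a=1, p=124, q=5
  k=4: a=1, p=223, q=9

223/9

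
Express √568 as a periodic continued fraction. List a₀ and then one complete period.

a₀ = ⌊√568⌋ = 23.
With m₀=0, d₀=1 and mₖ₊₁ = dₖaₖ − mₖ, dₖ₊₁ = (n − mₖ₊₁²)/dₖ, aₖ₊₁ = ⌊(a₀+mₖ₊₁)/dₖ₊₁⌋:
  k=1: m=23, d=39, a=1
  k=2: m=16, d=8, a=4
  k=3: m=16, d=39, a=1
  k=4: m=23, d=1, a=46
d=1 and a=2a₀=46 at k=4, so the next step gives (m, d) = (23, 39) again — its k=1 value — and the period has length 4.

[23; 1, 4, 1, 46]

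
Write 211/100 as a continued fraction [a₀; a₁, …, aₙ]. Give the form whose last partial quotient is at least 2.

[2; 9, 11]

211 = 2·100 + 11
100 = 9·11 + 1
11 = 11·1 + 0  (stop)
So 211/100 = [2; 9, 11].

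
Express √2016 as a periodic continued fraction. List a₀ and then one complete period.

[44; 1, 8, 1, 88]

a₀ = ⌊√2016⌋ = 44.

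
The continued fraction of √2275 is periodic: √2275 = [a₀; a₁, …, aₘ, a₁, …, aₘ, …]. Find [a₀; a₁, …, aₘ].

[47; 1, 2, 3, 2, 1, 94]

a₀ = ⌊√2275⌋ = 47.
With m₀=0, d₀=1 and mₖ₊₁ = dₖaₖ − mₖ, dₖ₊₁ = (n − mₖ₊₁²)/dₖ, aₖ₊₁ = ⌊(a₀+mₖ₊₁)/dₖ₊₁⌋:
  k=1: m=47, d=66, a=1
  k=2: m=19, d=29, a=2
  k=3: m=39, d=26, a=3
  k=4: m=39, d=29, a=2
  k=5: m=19, d=66, a=1
  k=6: m=47, d=1, a=94
d=1 and a=2a₀=94 at k=6, so the next step gives (m, d) = (47, 66) again — its k=1 value — and the period has length 6.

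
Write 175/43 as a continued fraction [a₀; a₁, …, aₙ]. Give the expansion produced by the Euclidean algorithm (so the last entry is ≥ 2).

[4; 14, 3]

175 = 4·43 + 3
43 = 14·3 + 1
3 = 3·1 + 0  (stop)
So 175/43 = [4; 14, 3].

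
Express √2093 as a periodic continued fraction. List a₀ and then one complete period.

a₀ = ⌊√2093⌋ = 45.

[45; 1, 2, 1, 90]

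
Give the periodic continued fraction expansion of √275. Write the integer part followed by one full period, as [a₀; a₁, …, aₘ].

a₀ = ⌊√275⌋ = 16.

[16; 1, 1, 2, 1, 1, 32]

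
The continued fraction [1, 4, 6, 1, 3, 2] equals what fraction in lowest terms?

314/253

Fold from the inside: start with 2/1.
  3 + 1/2 = 7/2
  1 + 2/7 = 9/7
  6 + 7/9 = 61/9
  4 + 9/61 = 253/61
  1 + 61/253 = 314/253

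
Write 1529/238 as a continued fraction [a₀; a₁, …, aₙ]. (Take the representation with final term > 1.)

1529 = 6*238 + 101
238 = 2*101 + 36
101 = 2*36 + 29
36 = 1*29 + 7
29 = 4*7 + 1
7 = 7*1 + 0  (stop)
So 1529/238 = [6; 2, 2, 1, 4, 7].

[6; 2, 2, 1, 4, 7]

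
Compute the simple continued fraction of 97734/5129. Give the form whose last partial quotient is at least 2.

97734 = 19*5129 + 283
5129 = 18*283 + 35
283 = 8*35 + 3
35 = 11*3 + 2
3 = 1*2 + 1
2 = 2*1 + 0  (stop)
So 97734/5129 = [19; 18, 8, 11, 1, 2].

[19; 18, 8, 11, 1, 2]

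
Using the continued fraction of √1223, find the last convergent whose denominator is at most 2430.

84421/2414

√1223 = [34; 1, 33, 1, 68, …] (period length 4).
Convergents:
  p_0/q_0 = 34/1
  p_1/q_1 = 35/1
  p_2/q_2 = 1189/34
  p_3/q_3 = 1224/35
  p_4/q_4 = 84421/2414
  p_5/q_5 = 85645/2449
q_4 = 2414 ≤ 2430 < 2449 = q_5, so the answer is 84421/2414.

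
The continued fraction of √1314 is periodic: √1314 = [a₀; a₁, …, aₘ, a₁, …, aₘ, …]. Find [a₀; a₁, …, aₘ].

a₀ = ⌊√1314⌋ = 36.
With m₀=0, d₀=1 and mₖ₊₁ = dₖaₖ − mₖ, dₖ₊₁ = (n − mₖ₊₁²)/dₖ, aₖ₊₁ = ⌊(a₀+mₖ₊₁)/dₖ₊₁⌋:
  k=1: m=36, d=18, a=4
  k=2: m=36, d=1, a=72
d=1 and a=2a₀=72 at k=2, so the next step gives (m, d) = (36, 18) again — its k=1 value — and the period has length 2.

[36; 4, 72]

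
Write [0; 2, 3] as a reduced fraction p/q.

3/7

Fold from the inside: start with 3/1.
  2 + 1/3 = 7/3
  0 + 3/7 = 3/7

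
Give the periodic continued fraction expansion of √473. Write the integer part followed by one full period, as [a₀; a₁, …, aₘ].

a₀ = ⌊√473⌋ = 21.
With m₀=0, d₀=1 and mₖ₊₁ = dₖaₖ − mₖ, dₖ₊₁ = (n − mₖ₊₁²)/dₖ, aₖ₊₁ = ⌊(a₀+mₖ₊₁)/dₖ₊₁⌋:
  k=1: m=21, d=32, a=1
  k=2: m=11, d=11, a=2
  k=3: m=11, d=32, a=1
  k=4: m=21, d=1, a=42
d=1 and a=2a₀=42 at k=4, so the next step gives (m, d) = (21, 32) again — its k=1 value — and the period has length 4.

[21; 1, 2, 1, 42]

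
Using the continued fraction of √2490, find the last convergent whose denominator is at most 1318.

49850/999

√2490 = [49; 1, 8, 1, 98, …] (period length 4).
Convergents:
  p_0/q_0 = 49/1
  p_1/q_1 = 50/1
  p_2/q_2 = 449/9
  p_3/q_3 = 499/10
  p_4/q_4 = 49351/989
  p_5/q_5 = 49850/999
  p_6/q_6 = 448151/8981
q_5 = 999 ≤ 1318 < 8981 = q_6, so the answer is 49850/999.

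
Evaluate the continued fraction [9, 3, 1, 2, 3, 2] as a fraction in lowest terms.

788/85

Fold from the inside: start with 2/1.
  3 + 1/2 = 7/2
  2 + 2/7 = 16/7
  1 + 7/16 = 23/16
  3 + 16/23 = 85/23
  9 + 23/85 = 788/85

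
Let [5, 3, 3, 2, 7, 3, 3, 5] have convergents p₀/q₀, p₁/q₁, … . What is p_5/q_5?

2843/536

Using pₖ = aₖpₖ₋₁ + pₖ₋₂, qₖ = aₖqₖ₋₁ + qₖ₋₂ (with p₋₁=1, p₋₂=0, q₋₁=0, q₋₂=1):
  k=0: a=5, p=5, q=1
  k=1: a=3, p=16, q=3
  k=2: a=3, p=53, q=10
  k=3: a=2, p=122, q=23
  k=4: a=7, p=907, q=171
  k=5: a=3, p=2843, q=536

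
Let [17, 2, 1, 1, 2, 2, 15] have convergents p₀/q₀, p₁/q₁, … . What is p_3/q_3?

87/5

Using pₖ = aₖpₖ₋₁ + pₖ₋₂, qₖ = aₖqₖ₋₁ + qₖ₋₂ (with p₋₁=1, p₋₂=0, q₋₁=0, q₋₂=1):
  k=0: a=17, p=17, q=1
  k=1: a=2, p=35, q=2
  k=2: a=1, p=52, q=3
  k=3: a=1, p=87, q=5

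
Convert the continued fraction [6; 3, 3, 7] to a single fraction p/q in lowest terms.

460/73

Using pₖ = aₖpₖ₋₁ + pₖ₋₂ and qₖ = aₖqₖ₋₁ + qₖ₋₂:
  k=0: a=6, p=6, q=1
  k=1: a=3, p=19, q=3
  k=2: a=3, p=63, q=10
  k=3: a=7, p=460, q=73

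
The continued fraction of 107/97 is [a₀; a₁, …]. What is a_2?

107 = 1·97 + 10   →  a_0 = 1
97 = 9·10 + 7   →  a_1 = 9
10 = 1·7 + 3   →  a_2 = 1

1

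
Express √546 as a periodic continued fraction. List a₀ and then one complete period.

[23; 2, 1, 2, 1, 2, 46]

a₀ = ⌊√546⌋ = 23.
With m₀=0, d₀=1 and mₖ₊₁ = dₖaₖ − mₖ, dₖ₊₁ = (n − mₖ₊₁²)/dₖ, aₖ₊₁ = ⌊(a₀+mₖ₊₁)/dₖ₊₁⌋:
  k=1: m=23, d=17, a=2
  k=2: m=11, d=25, a=1
  k=3: m=14, d=14, a=2
  k=4: m=14, d=25, a=1
  k=5: m=11, d=17, a=2
  k=6: m=23, d=1, a=46
d=1 and a=2a₀=46 at k=6, so the next step gives (m, d) = (23, 17) again — its k=1 value — and the period has length 6.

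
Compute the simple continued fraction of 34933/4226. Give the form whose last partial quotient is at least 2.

34933 = 8·4226 + 1125
4226 = 3·1125 + 851
1125 = 1·851 + 274
851 = 3·274 + 29
274 = 9·29 + 13
29 = 2·13 + 3
13 = 4·3 + 1
3 = 3·1 + 0  (stop)
So 34933/4226 = [8; 3, 1, 3, 9, 2, 4, 3].

[8; 3, 1, 3, 9, 2, 4, 3]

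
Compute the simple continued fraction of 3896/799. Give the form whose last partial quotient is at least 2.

3896 = 4·799 + 700
799 = 1·700 + 99
700 = 7·99 + 7
99 = 14·7 + 1
7 = 7·1 + 0  (stop)
So 3896/799 = [4; 1, 7, 14, 7].

[4; 1, 7, 14, 7]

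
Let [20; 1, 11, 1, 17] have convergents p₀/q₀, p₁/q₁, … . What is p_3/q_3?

Using pₖ = aₖpₖ₋₁ + pₖ₋₂, qₖ = aₖqₖ₋₁ + qₖ₋₂ (with p₋₁=1, p₋₂=0, q₋₁=0, q₋₂=1):
  k=0: a=20, p=20, q=1
  k=1: a=1, p=21, q=1
  k=2: a=11, p=251, q=12
  k=3: a=1, p=272, q=13

272/13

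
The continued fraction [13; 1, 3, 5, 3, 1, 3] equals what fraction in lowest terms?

Fold from the inside: start with 3/1.
  1 + 1/3 = 4/3
  3 + 3/4 = 15/4
  5 + 4/15 = 79/15
  3 + 15/79 = 252/79
  1 + 79/252 = 331/252
  13 + 252/331 = 4555/331

4555/331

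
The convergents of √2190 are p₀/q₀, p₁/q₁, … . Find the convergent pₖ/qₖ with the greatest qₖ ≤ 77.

3463/74

√2190 = [46; 1, 3, 1, 14, 1, 3, 1, 92, …] (period length 8).
Convergents:
  p_0/q_0 = 46/1
  p_1/q_1 = 47/1
  p_2/q_2 = 187/4
  p_3/q_3 = 234/5
  p_4/q_4 = 3463/74
  p_5/q_5 = 3697/79
q_4 = 74 ≤ 77 < 79 = q_5, so the answer is 3463/74.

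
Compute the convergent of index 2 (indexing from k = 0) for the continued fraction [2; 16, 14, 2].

464/225

Using pₖ = aₖpₖ₋₁ + pₖ₋₂, qₖ = aₖqₖ₋₁ + qₖ₋₂ (with p₋₁=1, p₋₂=0, q₋₁=0, q₋₂=1):
  k=0: a=2, p=2, q=1
  k=1: a=16, p=33, q=16
  k=2: a=14, p=464, q=225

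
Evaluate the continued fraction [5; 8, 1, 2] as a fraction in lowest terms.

Fold from the inside: start with 2/1.
  1 + 1/2 = 3/2
  8 + 2/3 = 26/3
  5 + 3/26 = 133/26

133/26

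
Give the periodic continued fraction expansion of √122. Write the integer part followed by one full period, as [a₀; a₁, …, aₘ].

[11; 22]

a₀ = ⌊√122⌋ = 11.
With m₀=0, d₀=1 and mₖ₊₁ = dₖaₖ − mₖ, dₖ₊₁ = (n − mₖ₊₁²)/dₖ, aₖ₊₁ = ⌊(a₀+mₖ₊₁)/dₖ₊₁⌋:
  k=1: m=11, d=1, a=22
d=1 and a=2a₀=22 at k=1, so the next step gives (m, d) = (11, 1) again — its k=1 value — and the period has length 1.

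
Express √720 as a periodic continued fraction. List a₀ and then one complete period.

[26; 1, 4, 1, 52]

a₀ = ⌊√720⌋ = 26.
With m₀=0, d₀=1 and mₖ₊₁ = dₖaₖ − mₖ, dₖ₊₁ = (n − mₖ₊₁²)/dₖ, aₖ₊₁ = ⌊(a₀+mₖ₊₁)/dₖ₊₁⌋:
  k=1: m=26, d=44, a=1
  k=2: m=18, d=9, a=4
  k=3: m=18, d=44, a=1
  k=4: m=26, d=1, a=52
d=1 and a=2a₀=52 at k=4, so the next step gives (m, d) = (26, 44) again — its k=1 value — and the period has length 4.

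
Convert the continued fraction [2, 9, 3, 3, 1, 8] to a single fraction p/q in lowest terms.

2236/1061

Using pₖ = aₖpₖ₋₁ + pₖ₋₂ and qₖ = aₖqₖ₋₁ + qₖ₋₂:
  k=0: a=2, p=2, q=1
  k=1: a=9, p=19, q=9
  k=2: a=3, p=59, q=28
  k=3: a=3, p=196, q=93
  k=4: a=1, p=255, q=121
  k=5: a=8, p=2236, q=1061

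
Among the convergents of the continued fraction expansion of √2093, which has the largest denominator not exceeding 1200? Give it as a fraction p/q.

√2093 = [45; 1, 2, 1, 90, …] (period length 4).
Convergents:
  p_0/q_0 = 45/1
  p_1/q_1 = 46/1
  p_2/q_2 = 137/3
  p_3/q_3 = 183/4
  p_4/q_4 = 16607/363
  p_5/q_5 = 16790/367
  p_6/q_6 = 50187/1097
  p_7/q_7 = 66977/1464
q_6 = 1097 ≤ 1200 < 1464 = q_7, so the answer is 50187/1097.

50187/1097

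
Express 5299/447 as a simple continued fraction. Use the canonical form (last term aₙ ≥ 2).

[11; 1, 5, 1, 7, 8]

5299 = 11×447 + 382
447 = 1×382 + 65
382 = 5×65 + 57
65 = 1×57 + 8
57 = 7×8 + 1
8 = 8×1 + 0  (stop)
So 5299/447 = [11; 1, 5, 1, 7, 8].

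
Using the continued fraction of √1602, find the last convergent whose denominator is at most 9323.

128120/3201

√1602 = [40; 40, 80, …] (period length 2).
Convergents:
  p_0/q_0 = 40/1
  p_1/q_1 = 1601/40
  p_2/q_2 = 128120/3201
  p_3/q_3 = 5126401/128080
q_2 = 3201 ≤ 9323 < 128080 = q_3, so the answer is 128120/3201.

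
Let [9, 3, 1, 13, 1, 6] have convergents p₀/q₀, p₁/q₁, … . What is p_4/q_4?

Using pₖ = aₖpₖ₋₁ + pₖ₋₂, qₖ = aₖqₖ₋₁ + qₖ₋₂ (with p₋₁=1, p₋₂=0, q₋₁=0, q₋₂=1):
  k=0: a=9, p=9, q=1
  k=1: a=3, p=28, q=3
  k=2: a=1, p=37, q=4
  k=3: a=13, p=509, q=55
  k=4: a=1, p=546, q=59

546/59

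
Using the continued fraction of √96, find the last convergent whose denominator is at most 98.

√96 = [9; 1, 3, 1, 18, …] (period length 4).
Convergents:
  p_0/q_0 = 9/1
  p_1/q_1 = 10/1
  p_2/q_2 = 39/4
  p_3/q_3 = 49/5
  p_4/q_4 = 921/94
  p_5/q_5 = 970/99
q_4 = 94 ≤ 98 < 99 = q_5, so the answer is 921/94.

921/94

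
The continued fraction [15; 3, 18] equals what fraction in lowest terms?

Fold from the inside: start with 18/1.
  3 + 1/18 = 55/18
  15 + 18/55 = 843/55

843/55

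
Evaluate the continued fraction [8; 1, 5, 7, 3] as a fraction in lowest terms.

1193/135

Using pₖ = aₖpₖ₋₁ + pₖ₋₂ and qₖ = aₖqₖ₋₁ + qₖ₋₂:
  k=0: a=8, p=8, q=1
  k=1: a=1, p=9, q=1
  k=2: a=5, p=53, q=6
  k=3: a=7, p=380, q=43
  k=4: a=3, p=1193, q=135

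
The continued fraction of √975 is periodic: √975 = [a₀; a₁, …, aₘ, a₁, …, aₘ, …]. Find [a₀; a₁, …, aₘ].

[31; 4, 2, 4, 62]

a₀ = ⌊√975⌋ = 31.
With m₀=0, d₀=1 and mₖ₊₁ = dₖaₖ − mₖ, dₖ₊₁ = (n − mₖ₊₁²)/dₖ, aₖ₊₁ = ⌊(a₀+mₖ₊₁)/dₖ₊₁⌋:
  k=1: m=31, d=14, a=4
  k=2: m=25, d=25, a=2
  k=3: m=25, d=14, a=4
  k=4: m=31, d=1, a=62
d=1 and a=2a₀=62 at k=4, so the next step gives (m, d) = (31, 14) again — its k=1 value — and the period has length 4.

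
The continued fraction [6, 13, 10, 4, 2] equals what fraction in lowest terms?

Fold from the inside: start with 2/1.
  4 + 1/2 = 9/2
  10 + 2/9 = 92/9
  13 + 9/92 = 1205/92
  6 + 92/1205 = 7322/1205

7322/1205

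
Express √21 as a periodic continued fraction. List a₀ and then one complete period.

a₀ = ⌊√21⌋ = 4.
With m₀=0, d₀=1 and mₖ₊₁ = dₖaₖ − mₖ, dₖ₊₁ = (n − mₖ₊₁²)/dₖ, aₖ₊₁ = ⌊(a₀+mₖ₊₁)/dₖ₊₁⌋:
  k=1: m=4, d=5, a=1
  k=2: m=1, d=4, a=1
  k=3: m=3, d=3, a=2
  k=4: m=3, d=4, a=1
  k=5: m=1, d=5, a=1
  k=6: m=4, d=1, a=8
d=1 and a=2a₀=8 at k=6, so the next step gives (m, d) = (4, 5) again — its k=1 value — and the period has length 6.

[4; 1, 1, 2, 1, 1, 8]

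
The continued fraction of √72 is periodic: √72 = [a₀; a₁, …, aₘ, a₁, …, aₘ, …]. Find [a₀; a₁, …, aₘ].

a₀ = ⌊√72⌋ = 8.

[8; 2, 16]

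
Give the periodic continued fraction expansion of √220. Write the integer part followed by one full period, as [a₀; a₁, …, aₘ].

[14; 1, 4, 1, 28]

a₀ = ⌊√220⌋ = 14.
With m₀=0, d₀=1 and mₖ₊₁ = dₖaₖ − mₖ, dₖ₊₁ = (n − mₖ₊₁²)/dₖ, aₖ₊₁ = ⌊(a₀+mₖ₊₁)/dₖ₊₁⌋:
  k=1: m=14, d=24, a=1
  k=2: m=10, d=5, a=4
  k=3: m=10, d=24, a=1
  k=4: m=14, d=1, a=28
d=1 and a=2a₀=28 at k=4, so the next step gives (m, d) = (14, 24) again — its k=1 value — and the period has length 4.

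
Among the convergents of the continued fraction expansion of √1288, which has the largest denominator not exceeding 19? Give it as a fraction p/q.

√1288 = [35; 1, 7, 1, 70, …] (period length 4).
Convergents:
  p_0/q_0 = 35/1
  p_1/q_1 = 36/1
  p_2/q_2 = 287/8
  p_3/q_3 = 323/9
  p_4/q_4 = 22897/638
q_3 = 9 ≤ 19 < 638 = q_4, so the answer is 323/9.

323/9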